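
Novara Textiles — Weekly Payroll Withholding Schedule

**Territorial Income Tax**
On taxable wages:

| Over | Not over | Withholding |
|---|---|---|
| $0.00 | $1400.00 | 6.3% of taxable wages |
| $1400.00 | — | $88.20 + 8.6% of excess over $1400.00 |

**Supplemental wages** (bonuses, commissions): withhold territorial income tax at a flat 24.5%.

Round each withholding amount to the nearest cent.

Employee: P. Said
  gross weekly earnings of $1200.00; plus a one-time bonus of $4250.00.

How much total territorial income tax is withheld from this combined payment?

$1116.85

Territorial Income Tax: taxable = $1200.00
  6.3% × $1200.00 = $75.60
Supplemental (24.5% flat on bonus): 24.5% × $4250.00 = $1041.25
Total territorial income tax: $75.60 + $1041.25 = $1116.85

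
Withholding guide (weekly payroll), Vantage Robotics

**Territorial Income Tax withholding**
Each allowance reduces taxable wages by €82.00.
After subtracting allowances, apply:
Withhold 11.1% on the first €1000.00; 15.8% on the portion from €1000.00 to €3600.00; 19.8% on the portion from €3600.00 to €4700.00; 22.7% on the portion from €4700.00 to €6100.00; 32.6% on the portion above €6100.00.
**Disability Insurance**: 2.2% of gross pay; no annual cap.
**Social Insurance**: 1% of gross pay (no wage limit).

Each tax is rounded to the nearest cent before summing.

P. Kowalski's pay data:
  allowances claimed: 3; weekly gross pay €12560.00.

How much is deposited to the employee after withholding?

€9074.92

Territorial Income Tax: taxable = €12560.00 − 3×€82.00 = €12314.00
  €1057.40 + 32.6% × (€12314.00 − €6100.00) = €1057.40 + 32.6% × €6214.00 = €3083.16
Disability Insurance: 2.2% × €12560.00 = €276.32
Social Insurance: 1% × €12560.00 = €125.60
Total withheld: €3083.16 + €276.32 + €125.60 = €3485.08
Net pay: €12560.00 − €3485.08 = €9074.92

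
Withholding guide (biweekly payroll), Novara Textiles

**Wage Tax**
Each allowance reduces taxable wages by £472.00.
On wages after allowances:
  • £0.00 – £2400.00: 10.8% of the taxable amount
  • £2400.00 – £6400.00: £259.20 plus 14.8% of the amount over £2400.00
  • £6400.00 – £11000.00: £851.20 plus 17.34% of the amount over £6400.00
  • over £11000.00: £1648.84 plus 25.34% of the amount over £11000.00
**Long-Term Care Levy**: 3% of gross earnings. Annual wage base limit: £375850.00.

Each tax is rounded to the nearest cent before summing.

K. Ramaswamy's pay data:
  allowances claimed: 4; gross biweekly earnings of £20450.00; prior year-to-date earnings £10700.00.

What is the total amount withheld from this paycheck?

Wage Tax: taxable = £20450.00 − 4×£472.00 = £18562.00
  £1648.84 + 25.34% × (£18562.00 − £11000.00) = £1648.84 + 25.34% × £7562.00 = £3565.05
Long-Term Care Levy: 3% × £20450.00 = £613.50
Total: £3565.05 + £613.50 = £4178.55

£4178.55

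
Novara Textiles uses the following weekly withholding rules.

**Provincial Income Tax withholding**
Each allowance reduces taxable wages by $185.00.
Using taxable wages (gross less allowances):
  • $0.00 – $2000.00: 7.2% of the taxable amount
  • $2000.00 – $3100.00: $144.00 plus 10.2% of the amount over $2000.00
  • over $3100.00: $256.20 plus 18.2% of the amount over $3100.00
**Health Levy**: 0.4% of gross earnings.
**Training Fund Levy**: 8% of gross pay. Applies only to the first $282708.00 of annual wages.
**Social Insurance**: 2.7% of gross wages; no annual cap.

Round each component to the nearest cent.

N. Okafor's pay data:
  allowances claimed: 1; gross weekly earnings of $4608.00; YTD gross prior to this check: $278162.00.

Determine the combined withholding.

Provincial Income Tax: taxable = $4608.00 − 1×$185.00 = $4423.00
  $256.20 + 18.2% × ($4423.00 − $3100.00) = $256.20 + 18.2% × $1323.00 = $496.99
Health Levy: 0.4% × $4608.00 = $18.43
Training Fund Levy: cap $282708.00 − YTD $278162.00 = $4546.00 subject; 8% × $4546.00 = $363.68
Social Insurance: 2.7% × $4608.00 = $124.42
Total: $496.99 + $18.43 + $363.68 + $124.42 = $1003.52

$1003.52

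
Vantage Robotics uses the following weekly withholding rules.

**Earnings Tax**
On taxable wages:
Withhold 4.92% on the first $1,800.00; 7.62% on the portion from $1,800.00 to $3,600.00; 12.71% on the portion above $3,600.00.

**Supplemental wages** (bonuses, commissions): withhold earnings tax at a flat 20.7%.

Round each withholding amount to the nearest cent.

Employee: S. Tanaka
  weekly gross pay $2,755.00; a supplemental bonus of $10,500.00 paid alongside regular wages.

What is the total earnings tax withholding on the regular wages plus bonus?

$2,334.83

Earnings Tax: taxable = $2,755.00
  $88.56 + 7.62% × ($2,755.00 − $1,800.00) = $88.56 + 7.62% × $955.00 = $161.33
Supplemental (20.7% flat on bonus): 20.7% × $10,500.00 = $2,173.50
Total earnings tax: $161.33 + $2,173.50 = $2,334.83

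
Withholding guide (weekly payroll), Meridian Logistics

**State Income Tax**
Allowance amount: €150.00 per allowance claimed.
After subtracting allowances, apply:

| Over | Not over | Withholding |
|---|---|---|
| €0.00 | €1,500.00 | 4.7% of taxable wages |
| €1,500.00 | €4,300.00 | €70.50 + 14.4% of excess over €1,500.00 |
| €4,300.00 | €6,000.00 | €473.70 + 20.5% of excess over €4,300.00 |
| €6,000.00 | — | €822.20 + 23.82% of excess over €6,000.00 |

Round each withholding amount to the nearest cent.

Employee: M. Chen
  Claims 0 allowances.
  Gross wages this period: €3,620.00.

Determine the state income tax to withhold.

€375.78

State Income Tax: taxable = €3,620.00
  €70.50 + 14.4% × (€3,620.00 − €1,500.00) = €70.50 + 14.4% × €2,120.00 = €375.78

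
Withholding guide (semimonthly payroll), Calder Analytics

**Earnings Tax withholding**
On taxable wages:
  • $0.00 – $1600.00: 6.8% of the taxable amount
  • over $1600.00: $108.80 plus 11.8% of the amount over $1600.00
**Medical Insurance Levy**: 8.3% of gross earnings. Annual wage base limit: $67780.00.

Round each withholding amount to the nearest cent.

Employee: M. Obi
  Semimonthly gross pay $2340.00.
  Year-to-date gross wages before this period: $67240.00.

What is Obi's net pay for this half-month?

$2099.06

Earnings Tax: taxable = $2340.00
  $108.80 + 11.8% × ($2340.00 − $1600.00) = $108.80 + 11.8% × $740.00 = $196.12
Medical Insurance Levy: cap $67780.00 − YTD $67240.00 = $540.00 subject; 8.3% × $540.00 = $44.82
Total withheld: $196.12 + $44.82 = $240.94
Net pay: $2340.00 − $240.94 = $2099.06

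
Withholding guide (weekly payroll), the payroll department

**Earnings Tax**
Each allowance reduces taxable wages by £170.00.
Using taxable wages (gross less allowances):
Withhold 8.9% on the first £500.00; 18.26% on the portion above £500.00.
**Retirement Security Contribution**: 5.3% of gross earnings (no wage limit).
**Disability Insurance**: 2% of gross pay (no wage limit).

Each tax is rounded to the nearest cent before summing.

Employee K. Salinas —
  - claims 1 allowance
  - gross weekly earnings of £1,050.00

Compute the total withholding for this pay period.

Earnings Tax: taxable = £1,050.00 − 1×£170.00 = £880.00
  £44.50 + 18.26% × (£880.00 − £500.00) = £44.50 + 18.26% × £380.00 = £113.89
Retirement Security Contribution: 5.3% × £1,050.00 = £55.65
Disability Insurance: 2% × £1,050.00 = £21.00
Total: £113.89 + £55.65 + £21.00 = £190.54

£190.54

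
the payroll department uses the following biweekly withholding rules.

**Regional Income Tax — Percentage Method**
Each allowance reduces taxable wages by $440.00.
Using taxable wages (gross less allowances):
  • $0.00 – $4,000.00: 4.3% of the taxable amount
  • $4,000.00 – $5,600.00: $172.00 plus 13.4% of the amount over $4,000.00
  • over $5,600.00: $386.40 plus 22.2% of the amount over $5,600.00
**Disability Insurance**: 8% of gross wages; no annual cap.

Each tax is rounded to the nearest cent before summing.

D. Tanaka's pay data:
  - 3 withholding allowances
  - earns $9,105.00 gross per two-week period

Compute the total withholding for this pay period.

$1,599.87

Regional Income Tax: taxable = $9,105.00 − 3×$440.00 = $7,785.00
  $386.40 + 22.2% × ($7,785.00 − $5,600.00) = $386.40 + 22.2% × $2,185.00 = $871.47
Disability Insurance: 8% × $9,105.00 = $728.40
Total: $871.47 + $728.40 = $1,599.87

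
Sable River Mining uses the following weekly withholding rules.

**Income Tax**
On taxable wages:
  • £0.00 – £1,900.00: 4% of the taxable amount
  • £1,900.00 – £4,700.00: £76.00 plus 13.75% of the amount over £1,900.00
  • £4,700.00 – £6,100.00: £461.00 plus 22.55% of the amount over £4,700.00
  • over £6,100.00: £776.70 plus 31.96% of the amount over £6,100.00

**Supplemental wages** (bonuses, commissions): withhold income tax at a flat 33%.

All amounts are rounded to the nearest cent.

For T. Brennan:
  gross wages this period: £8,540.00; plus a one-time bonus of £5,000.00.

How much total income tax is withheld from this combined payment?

Income Tax: taxable = £8,540.00
  £776.70 + 31.96% × (£8,540.00 − £6,100.00) = £776.70 + 31.96% × £2,440.00 = £1,556.52
Supplemental (33% flat on bonus): 33% × £5,000.00 = £1,650.00
Total income tax: £1,556.52 + £1,650.00 = £3,206.52

£3,206.52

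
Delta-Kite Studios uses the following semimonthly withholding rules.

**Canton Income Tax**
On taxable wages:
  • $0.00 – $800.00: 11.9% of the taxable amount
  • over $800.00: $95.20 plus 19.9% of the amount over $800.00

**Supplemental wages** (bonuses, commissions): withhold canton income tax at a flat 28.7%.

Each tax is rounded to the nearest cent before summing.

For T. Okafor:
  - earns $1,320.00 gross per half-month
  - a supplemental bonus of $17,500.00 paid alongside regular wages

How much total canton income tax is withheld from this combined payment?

$5,221.18

Canton Income Tax: taxable = $1,320.00
  $95.20 + 19.9% × ($1,320.00 − $800.00) = $95.20 + 19.9% × $520.00 = $198.68
Supplemental (28.7% flat on bonus): 28.7% × $17,500.00 = $5,022.50
Total canton income tax: $198.68 + $5,022.50 = $5,221.18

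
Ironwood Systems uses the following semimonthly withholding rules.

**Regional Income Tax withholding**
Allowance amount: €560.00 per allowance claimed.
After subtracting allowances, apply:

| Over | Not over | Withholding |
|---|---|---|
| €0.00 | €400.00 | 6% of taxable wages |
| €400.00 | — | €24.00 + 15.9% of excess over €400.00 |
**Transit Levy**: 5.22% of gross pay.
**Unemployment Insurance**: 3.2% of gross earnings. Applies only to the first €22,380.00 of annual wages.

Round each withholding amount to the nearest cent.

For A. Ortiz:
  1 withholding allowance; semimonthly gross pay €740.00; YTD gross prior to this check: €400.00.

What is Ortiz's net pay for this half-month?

Regional Income Tax: taxable = €740.00 − 1×€560.00 = €180.00
  6% × €180.00 = €10.80
Transit Levy: 5.22% × €740.00 = €38.63
Unemployment Insurance: 3.2% × €740.00 = €23.68
Total withheld: €10.80 + €38.63 + €23.68 = €73.11
Net pay: €740.00 − €73.11 = €666.89

€666.89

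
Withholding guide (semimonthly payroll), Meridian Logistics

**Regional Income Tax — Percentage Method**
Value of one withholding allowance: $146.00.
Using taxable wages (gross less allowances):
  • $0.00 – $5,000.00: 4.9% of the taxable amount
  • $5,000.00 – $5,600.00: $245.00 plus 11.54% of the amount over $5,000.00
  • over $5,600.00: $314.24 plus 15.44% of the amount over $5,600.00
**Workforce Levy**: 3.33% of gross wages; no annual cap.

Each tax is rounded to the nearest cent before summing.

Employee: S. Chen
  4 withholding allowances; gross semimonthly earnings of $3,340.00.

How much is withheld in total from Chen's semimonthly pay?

Regional Income Tax: taxable = $3,340.00 − 4×$146.00 = $2,756.00
  4.9% × $2,756.00 = $135.04
Workforce Levy: 3.33% × $3,340.00 = $111.22
Total: $135.04 + $111.22 = $246.26

$246.26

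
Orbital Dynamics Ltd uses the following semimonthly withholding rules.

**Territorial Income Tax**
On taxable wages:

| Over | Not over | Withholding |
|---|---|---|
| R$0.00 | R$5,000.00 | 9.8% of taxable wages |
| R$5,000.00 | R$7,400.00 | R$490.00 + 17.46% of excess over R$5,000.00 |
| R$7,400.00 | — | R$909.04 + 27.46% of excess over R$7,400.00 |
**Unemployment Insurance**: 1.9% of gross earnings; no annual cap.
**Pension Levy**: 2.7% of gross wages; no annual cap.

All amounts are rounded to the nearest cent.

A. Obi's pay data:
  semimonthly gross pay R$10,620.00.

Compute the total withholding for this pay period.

Territorial Income Tax: taxable = R$10,620.00
  R$909.04 + 27.46% × (R$10,620.00 − R$7,400.00) = R$909.04 + 27.46% × R$3,220.00 = R$1,793.25
Unemployment Insurance: 1.9% × R$10,620.00 = R$201.78
Pension Levy: 2.7% × R$10,620.00 = R$286.74
Total: R$1,793.25 + R$201.78 + R$286.74 = R$2,281.77

R$2,281.77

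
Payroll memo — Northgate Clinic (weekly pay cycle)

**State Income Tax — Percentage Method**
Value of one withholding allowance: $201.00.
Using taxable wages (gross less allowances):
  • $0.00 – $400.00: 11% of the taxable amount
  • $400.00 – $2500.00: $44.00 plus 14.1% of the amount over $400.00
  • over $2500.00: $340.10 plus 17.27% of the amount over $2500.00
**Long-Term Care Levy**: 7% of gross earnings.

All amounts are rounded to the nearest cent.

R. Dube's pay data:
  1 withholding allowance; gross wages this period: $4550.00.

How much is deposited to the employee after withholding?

$3572.08

State Income Tax: taxable = $4550.00 − 1×$201.00 = $4349.00
  $340.10 + 17.27% × ($4349.00 − $2500.00) = $340.10 + 17.27% × $1849.00 = $659.42
Long-Term Care Levy: 7% × $4550.00 = $318.50
Total withheld: $659.42 + $318.50 = $977.92
Net pay: $4550.00 − $977.92 = $3572.08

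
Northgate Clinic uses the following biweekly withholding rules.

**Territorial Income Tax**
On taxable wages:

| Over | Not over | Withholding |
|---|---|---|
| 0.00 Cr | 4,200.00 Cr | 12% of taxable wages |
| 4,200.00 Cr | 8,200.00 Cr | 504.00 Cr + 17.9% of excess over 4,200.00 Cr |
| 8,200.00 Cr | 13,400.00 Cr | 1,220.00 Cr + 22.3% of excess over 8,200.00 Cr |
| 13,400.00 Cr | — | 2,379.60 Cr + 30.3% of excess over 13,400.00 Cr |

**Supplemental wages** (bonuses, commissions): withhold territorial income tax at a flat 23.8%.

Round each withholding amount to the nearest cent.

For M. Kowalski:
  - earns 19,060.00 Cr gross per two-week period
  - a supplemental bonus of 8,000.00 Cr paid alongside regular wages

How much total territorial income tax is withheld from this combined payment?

5,998.58 Cr

Territorial Income Tax: taxable = 19,060.00 Cr
  2,379.60 Cr + 30.3% × (19,060.00 Cr − 13,400.00 Cr) = 2,379.60 Cr + 30.3% × 5,660.00 Cr = 4,094.58 Cr
Supplemental (23.8% flat on bonus): 23.8% × 8,000.00 Cr = 1,904.00 Cr
Total territorial income tax: 4,094.58 Cr + 1,904.00 Cr = 5,998.58 Cr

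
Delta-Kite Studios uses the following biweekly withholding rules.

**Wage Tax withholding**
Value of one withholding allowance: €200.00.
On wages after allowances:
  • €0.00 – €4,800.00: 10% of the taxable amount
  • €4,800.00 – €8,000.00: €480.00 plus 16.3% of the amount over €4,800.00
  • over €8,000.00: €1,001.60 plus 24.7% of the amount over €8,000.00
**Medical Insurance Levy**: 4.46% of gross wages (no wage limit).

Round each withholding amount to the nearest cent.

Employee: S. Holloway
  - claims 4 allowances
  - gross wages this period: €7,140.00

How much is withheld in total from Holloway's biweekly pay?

Wage Tax: taxable = €7,140.00 − 4×€200.00 = €6,340.00
  €480.00 + 16.3% × (€6,340.00 − €4,800.00) = €480.00 + 16.3% × €1,540.00 = €731.02
Medical Insurance Levy: 4.46% × €7,140.00 = €318.44
Total: €731.02 + €318.44 = €1,049.46

€1,049.46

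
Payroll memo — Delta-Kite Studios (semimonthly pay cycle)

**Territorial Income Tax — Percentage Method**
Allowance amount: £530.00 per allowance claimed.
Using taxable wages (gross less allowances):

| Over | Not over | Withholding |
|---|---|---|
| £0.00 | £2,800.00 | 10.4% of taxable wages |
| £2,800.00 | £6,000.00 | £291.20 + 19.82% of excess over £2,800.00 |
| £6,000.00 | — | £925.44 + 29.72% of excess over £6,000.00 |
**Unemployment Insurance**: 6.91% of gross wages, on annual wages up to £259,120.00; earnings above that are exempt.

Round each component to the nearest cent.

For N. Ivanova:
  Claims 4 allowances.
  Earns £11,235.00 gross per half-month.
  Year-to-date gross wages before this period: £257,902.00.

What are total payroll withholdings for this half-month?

Territorial Income Tax: taxable = £11,235.00 − 4×£530.00 = £9,115.00
  £925.44 + 29.72% × (£9,115.00 − £6,000.00) = £925.44 + 29.72% × £3,115.00 = £1,851.22
Unemployment Insurance: cap £259,120.00 − YTD £257,902.00 = £1,218.00 subject; 6.91% × £1,218.00 = £84.16
Total: £1,851.22 + £84.16 = £1,935.38

£1,935.38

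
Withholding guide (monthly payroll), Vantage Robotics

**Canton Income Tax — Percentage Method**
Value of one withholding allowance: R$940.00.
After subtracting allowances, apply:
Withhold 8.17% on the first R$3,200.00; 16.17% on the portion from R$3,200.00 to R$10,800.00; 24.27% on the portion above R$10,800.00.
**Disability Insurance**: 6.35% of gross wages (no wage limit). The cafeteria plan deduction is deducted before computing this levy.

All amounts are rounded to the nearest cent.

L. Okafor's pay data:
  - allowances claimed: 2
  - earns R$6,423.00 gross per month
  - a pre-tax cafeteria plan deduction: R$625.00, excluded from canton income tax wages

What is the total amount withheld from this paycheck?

R$745.71

Canton Income Tax: taxable = R$6,423.00 − R$625.00 − 2×R$940.00 = R$3,918.00
  R$261.44 + 16.17% × (R$3,918.00 − R$3,200.00) = R$261.44 + 16.17% × R$718.00 = R$377.54
Disability Insurance: 6.35% × R$5,798.00 = R$368.17
Total: R$377.54 + R$368.17 = R$745.71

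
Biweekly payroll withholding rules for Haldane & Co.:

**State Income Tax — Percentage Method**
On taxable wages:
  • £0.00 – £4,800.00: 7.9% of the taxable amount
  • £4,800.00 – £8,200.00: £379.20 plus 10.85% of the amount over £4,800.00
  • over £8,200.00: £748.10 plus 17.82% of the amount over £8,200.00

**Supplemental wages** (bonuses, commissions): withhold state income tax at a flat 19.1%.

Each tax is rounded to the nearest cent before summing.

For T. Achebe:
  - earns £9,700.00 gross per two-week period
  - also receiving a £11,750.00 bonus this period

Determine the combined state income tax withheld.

£3,259.65

State Income Tax: taxable = £9,700.00
  £748.10 + 17.82% × (£9,700.00 − £8,200.00) = £748.10 + 17.82% × £1,500.00 = £1,015.40
Supplemental (19.1% flat on bonus): 19.1% × £11,750.00 = £2,244.25
Total state income tax: £1,015.40 + £2,244.25 = £3,259.65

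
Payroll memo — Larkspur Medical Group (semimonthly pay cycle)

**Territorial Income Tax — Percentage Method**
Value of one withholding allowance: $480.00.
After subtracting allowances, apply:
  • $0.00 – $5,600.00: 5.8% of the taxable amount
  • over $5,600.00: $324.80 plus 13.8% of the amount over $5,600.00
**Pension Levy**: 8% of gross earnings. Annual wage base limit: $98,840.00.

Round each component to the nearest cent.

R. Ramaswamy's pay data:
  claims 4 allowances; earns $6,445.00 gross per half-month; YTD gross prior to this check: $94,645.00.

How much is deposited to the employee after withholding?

Territorial Income Tax: taxable = $6,445.00 − 4×$480.00 = $4,525.00
  5.8% × $4,525.00 = $262.45
Pension Levy: cap $98,840.00 − YTD $94,645.00 = $4,195.00 subject; 8% × $4,195.00 = $335.60
Total withheld: $262.45 + $335.60 = $598.05
Net pay: $6,445.00 − $598.05 = $5,846.95

$5,846.95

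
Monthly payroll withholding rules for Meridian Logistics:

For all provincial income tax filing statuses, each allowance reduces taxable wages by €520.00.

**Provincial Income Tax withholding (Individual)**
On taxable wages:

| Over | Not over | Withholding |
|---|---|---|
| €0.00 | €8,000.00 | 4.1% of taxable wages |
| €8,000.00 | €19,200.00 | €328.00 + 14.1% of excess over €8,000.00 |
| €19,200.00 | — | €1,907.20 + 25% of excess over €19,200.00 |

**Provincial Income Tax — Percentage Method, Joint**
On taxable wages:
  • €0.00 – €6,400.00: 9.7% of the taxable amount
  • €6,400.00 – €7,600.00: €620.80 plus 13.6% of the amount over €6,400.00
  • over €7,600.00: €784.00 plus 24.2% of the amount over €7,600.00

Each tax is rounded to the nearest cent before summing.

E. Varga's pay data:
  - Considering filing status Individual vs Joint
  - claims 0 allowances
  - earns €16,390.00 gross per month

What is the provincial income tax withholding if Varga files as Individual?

€1,510.99

Provincial Income Tax (Individual): taxable = €16,390.00
  €328.00 + 14.1% × (€16,390.00 − €8,000.00) = €328.00 + 14.1% × €8,390.00 = €1,510.99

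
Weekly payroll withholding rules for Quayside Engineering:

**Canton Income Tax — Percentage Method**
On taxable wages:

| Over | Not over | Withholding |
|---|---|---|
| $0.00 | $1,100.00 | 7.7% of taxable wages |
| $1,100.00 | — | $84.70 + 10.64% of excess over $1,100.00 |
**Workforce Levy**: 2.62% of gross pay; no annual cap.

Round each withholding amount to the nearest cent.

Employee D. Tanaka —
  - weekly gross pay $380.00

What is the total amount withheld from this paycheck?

Canton Income Tax: taxable = $380.00
  7.7% × $380.00 = $29.26
Workforce Levy: 2.62% × $380.00 = $9.96
Total: $29.26 + $9.96 = $39.22

$39.22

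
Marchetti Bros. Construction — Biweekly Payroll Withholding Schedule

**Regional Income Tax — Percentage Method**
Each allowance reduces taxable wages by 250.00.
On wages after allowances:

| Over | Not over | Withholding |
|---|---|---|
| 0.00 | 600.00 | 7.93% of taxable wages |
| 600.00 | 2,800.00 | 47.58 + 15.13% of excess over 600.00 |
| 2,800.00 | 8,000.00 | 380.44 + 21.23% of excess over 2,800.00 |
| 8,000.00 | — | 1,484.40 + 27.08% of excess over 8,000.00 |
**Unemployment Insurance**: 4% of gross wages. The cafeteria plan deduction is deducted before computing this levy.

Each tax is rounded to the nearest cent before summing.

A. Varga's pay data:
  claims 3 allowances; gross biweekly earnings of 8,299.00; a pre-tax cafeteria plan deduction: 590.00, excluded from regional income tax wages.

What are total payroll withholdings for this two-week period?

1,571.76

Regional Income Tax: taxable = 8,299.00 − 590.00 − 3×250.00 = 6,959.00
  380.44 + 21.23% × (6,959.00 − 2,800.00) = 380.44 + 21.23% × 4,159.00 = 1,263.40
Unemployment Insurance: 4% × 7,709.00 = 308.36
Total: 1,263.40 + 308.36 = 1,571.76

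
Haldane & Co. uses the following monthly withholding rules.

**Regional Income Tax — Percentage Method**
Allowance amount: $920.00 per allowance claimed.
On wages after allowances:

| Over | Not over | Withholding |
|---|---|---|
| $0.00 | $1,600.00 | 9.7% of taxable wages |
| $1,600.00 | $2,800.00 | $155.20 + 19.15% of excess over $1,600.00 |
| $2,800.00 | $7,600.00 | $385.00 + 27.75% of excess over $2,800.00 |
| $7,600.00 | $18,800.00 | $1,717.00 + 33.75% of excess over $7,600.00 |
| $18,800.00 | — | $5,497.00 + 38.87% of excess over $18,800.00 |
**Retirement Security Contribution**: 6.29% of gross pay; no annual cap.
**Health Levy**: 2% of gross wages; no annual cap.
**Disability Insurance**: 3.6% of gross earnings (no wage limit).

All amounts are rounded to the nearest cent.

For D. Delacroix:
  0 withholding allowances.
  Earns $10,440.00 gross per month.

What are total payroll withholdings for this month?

$3,916.82

Regional Income Tax: taxable = $10,440.00
  $1,717.00 + 33.75% × ($10,440.00 − $7,600.00) = $1,717.00 + 33.75% × $2,840.00 = $2,675.50
Retirement Security Contribution: 6.29% × $10,440.00 = $656.68
Health Levy: 2% × $10,440.00 = $208.80
Disability Insurance: 3.6% × $10,440.00 = $375.84
Total: $2,675.50 + $656.68 + $208.80 + $375.84 = $3,916.82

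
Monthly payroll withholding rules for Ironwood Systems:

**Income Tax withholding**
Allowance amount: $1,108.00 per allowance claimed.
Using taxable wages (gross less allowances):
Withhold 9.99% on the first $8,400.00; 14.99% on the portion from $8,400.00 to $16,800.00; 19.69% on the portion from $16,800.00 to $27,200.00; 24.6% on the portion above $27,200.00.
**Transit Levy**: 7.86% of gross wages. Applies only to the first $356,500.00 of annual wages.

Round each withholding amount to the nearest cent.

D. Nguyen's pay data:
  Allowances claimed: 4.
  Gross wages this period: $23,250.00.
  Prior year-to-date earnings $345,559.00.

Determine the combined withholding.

$3,355.62

Income Tax: taxable = $23,250.00 − 4×$1,108.00 = $18,818.00
  $2,098.32 + 19.69% × ($18,818.00 − $16,800.00) = $2,098.32 + 19.69% × $2,018.00 = $2,495.66
Transit Levy: cap $356,500.00 − YTD $345,559.00 = $10,941.00 subject; 7.86% × $10,941.00 = $859.96
Total: $2,495.66 + $859.96 = $3,355.62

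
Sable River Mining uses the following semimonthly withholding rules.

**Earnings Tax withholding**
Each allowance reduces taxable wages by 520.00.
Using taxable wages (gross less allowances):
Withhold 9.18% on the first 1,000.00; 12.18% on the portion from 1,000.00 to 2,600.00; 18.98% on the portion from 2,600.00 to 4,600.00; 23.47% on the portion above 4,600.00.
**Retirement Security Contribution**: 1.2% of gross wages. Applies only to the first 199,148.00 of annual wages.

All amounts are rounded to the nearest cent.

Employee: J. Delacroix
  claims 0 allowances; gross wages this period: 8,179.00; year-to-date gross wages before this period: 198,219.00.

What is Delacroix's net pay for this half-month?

6,661.58

Earnings Tax: taxable = 8,179.00
  666.28 + 23.47% × (8,179.00 − 4,600.00) = 666.28 + 23.47% × 3,579.00 = 1,506.27
Retirement Security Contribution: cap 199,148.00 − YTD 198,219.00 = 929.00 subject; 1.2% × 929.00 = 11.15
Total withheld: 1,506.27 + 11.15 = 1,517.42
Net pay: 8,179.00 − 1,517.42 = 6,661.58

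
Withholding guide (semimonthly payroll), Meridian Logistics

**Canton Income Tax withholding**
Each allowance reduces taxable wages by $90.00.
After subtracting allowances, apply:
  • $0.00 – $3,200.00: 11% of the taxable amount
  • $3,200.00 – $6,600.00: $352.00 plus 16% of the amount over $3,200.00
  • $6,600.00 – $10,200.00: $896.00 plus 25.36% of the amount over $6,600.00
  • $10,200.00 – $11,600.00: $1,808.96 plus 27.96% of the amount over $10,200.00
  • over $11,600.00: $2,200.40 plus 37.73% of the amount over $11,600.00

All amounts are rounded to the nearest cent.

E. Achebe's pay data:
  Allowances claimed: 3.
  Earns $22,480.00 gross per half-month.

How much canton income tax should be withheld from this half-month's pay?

Canton Income Tax: taxable = $22,480.00 − 3×$90.00 = $22,210.00
  $2,200.40 + 37.73% × ($22,210.00 − $11,600.00) = $2,200.40 + 37.73% × $10,610.00 = $6,203.55

$6,203.55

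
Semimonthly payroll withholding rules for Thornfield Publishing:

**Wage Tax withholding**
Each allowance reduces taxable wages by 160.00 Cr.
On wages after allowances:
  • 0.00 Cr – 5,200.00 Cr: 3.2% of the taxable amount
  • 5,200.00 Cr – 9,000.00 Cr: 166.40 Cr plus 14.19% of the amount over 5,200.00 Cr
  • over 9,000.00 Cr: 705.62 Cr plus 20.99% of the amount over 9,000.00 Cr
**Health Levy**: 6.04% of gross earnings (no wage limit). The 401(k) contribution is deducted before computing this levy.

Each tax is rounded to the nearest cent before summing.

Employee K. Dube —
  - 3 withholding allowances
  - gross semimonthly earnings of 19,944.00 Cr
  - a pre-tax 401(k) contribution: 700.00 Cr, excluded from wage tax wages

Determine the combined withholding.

3,917.42 Cr

Wage Tax: taxable = 19,944.00 Cr − 700.00 Cr − 3×160.00 Cr = 18,764.00 Cr
  705.62 Cr + 20.99% × (18,764.00 Cr − 9,000.00 Cr) = 705.62 Cr + 20.99% × 9,764.00 Cr = 2,755.08 Cr
Health Levy: 6.04% × 19,244.00 Cr = 1,162.34 Cr
Total: 2,755.08 Cr + 1,162.34 Cr = 3,917.42 Cr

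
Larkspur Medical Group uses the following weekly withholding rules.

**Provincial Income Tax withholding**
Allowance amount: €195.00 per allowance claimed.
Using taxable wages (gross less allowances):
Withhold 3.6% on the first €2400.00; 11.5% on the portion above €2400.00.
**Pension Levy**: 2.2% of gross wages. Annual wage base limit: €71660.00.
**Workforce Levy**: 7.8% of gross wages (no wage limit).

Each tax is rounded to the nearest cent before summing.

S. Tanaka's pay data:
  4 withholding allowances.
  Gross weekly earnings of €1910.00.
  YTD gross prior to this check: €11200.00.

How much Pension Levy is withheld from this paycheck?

Pension Levy: 2.2% × €1910.00 = €42.02

€42.02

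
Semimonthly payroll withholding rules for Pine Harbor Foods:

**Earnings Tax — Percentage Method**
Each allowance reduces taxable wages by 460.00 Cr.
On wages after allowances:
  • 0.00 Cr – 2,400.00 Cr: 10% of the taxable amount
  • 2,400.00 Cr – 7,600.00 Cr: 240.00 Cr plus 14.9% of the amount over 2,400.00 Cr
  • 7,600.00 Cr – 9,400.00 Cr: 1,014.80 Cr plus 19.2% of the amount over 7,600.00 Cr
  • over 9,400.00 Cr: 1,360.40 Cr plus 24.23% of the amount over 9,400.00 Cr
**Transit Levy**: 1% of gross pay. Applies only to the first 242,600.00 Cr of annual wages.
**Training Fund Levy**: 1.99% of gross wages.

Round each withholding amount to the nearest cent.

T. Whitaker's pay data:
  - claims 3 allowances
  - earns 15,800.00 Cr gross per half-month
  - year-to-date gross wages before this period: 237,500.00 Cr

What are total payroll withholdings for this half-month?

Earnings Tax: taxable = 15,800.00 Cr − 3×460.00 Cr = 14,420.00 Cr
  1,360.40 Cr + 24.23% × (14,420.00 Cr − 9,400.00 Cr) = 1,360.40 Cr + 24.23% × 5,020.00 Cr = 2,576.75 Cr
Transit Levy: cap 242,600.00 Cr − YTD 237,500.00 Cr = 5,100.00 Cr subject; 1% × 5,100.00 Cr = 51.00 Cr
Training Fund Levy: 1.99% × 15,800.00 Cr = 314.42 Cr
Total: 2,576.75 Cr + 51.00 Cr + 314.42 Cr = 2,942.17 Cr

2,942.17 Cr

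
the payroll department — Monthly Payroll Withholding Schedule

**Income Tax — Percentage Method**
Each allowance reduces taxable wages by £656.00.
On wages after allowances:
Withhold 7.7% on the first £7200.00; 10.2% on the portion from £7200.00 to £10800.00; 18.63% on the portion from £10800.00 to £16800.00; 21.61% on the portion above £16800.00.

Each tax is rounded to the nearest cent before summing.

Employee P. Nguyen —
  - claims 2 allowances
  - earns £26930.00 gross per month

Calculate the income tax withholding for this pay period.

£3944.97

Income Tax: taxable = £26930.00 − 2×£656.00 = £25618.00
  £2039.40 + 21.61% × (£25618.00 − £16800.00) = £2039.40 + 21.61% × £8818.00 = £3944.97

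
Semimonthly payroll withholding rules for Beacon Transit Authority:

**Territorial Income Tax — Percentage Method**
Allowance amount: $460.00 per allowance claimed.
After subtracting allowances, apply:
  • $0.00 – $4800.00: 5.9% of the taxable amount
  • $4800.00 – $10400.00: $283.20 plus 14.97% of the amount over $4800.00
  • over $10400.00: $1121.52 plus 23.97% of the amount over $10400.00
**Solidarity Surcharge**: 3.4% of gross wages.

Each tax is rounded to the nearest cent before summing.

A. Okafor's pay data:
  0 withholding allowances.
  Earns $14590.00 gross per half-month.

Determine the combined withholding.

$2621.92

Territorial Income Tax: taxable = $14590.00
  $1121.52 + 23.97% × ($14590.00 − $10400.00) = $1121.52 + 23.97% × $4190.00 = $2125.86
Solidarity Surcharge: 3.4% × $14590.00 = $496.06
Total: $2125.86 + $496.06 = $2621.92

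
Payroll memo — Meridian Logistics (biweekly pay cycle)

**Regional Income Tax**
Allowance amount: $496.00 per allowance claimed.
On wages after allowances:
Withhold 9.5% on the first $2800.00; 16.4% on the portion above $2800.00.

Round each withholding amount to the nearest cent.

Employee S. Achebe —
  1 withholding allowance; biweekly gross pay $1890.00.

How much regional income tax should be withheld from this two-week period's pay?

Regional Income Tax: taxable = $1890.00 − 1×$496.00 = $1394.00
  9.5% × $1394.00 = $132.43

$132.43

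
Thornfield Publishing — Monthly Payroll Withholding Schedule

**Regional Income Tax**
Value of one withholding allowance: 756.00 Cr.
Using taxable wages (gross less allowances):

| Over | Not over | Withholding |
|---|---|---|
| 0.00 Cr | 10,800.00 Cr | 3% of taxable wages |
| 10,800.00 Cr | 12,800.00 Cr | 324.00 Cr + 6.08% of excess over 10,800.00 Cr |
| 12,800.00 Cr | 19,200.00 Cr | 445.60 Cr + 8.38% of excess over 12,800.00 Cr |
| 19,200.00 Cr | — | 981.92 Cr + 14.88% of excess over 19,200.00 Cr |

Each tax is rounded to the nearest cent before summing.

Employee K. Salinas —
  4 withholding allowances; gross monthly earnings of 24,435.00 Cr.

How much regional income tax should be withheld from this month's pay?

Regional Income Tax: taxable = 24,435.00 Cr − 4×756.00 Cr = 21,411.00 Cr
  981.92 Cr + 14.88% × (21,411.00 Cr − 19,200.00 Cr) = 981.92 Cr + 14.88% × 2,211.00 Cr = 1,310.92 Cr

1,310.92 Cr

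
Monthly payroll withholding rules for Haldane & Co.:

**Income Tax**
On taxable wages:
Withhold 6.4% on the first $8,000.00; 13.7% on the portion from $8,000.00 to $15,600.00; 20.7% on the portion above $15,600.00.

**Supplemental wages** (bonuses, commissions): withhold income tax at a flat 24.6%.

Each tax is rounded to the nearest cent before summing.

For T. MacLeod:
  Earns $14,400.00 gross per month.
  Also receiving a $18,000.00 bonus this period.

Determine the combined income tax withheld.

$5,816.80

Income Tax: taxable = $14,400.00
  $512.00 + 13.7% × ($14,400.00 − $8,000.00) = $512.00 + 13.7% × $6,400.00 = $1,388.80
Supplemental (24.6% flat on bonus): 24.6% × $18,000.00 = $4,428.00
Total income tax: $1,388.80 + $4,428.00 = $5,816.80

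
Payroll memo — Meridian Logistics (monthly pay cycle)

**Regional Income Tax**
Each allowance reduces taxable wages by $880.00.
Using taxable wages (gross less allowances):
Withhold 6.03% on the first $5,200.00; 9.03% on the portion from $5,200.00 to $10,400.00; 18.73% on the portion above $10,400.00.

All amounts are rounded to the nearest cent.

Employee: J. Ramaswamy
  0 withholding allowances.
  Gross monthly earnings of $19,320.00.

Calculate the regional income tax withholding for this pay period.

$2,453.84

Regional Income Tax: taxable = $19,320.00
  $783.12 + 18.73% × ($19,320.00 − $10,400.00) = $783.12 + 18.73% × $8,920.00 = $2,453.84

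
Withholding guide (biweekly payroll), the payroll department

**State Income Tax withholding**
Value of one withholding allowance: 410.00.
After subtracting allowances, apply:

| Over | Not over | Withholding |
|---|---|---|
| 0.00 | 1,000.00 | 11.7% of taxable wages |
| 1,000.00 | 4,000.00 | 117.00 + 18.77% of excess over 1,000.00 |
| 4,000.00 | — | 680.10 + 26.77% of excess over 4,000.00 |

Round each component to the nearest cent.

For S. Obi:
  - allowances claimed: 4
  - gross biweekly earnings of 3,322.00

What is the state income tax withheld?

State Income Tax: taxable = 3,322.00 − 4×410.00 = 1,682.00
  117.00 + 18.77% × (1,682.00 − 1,000.00) = 117.00 + 18.77% × 682.00 = 245.01

245.01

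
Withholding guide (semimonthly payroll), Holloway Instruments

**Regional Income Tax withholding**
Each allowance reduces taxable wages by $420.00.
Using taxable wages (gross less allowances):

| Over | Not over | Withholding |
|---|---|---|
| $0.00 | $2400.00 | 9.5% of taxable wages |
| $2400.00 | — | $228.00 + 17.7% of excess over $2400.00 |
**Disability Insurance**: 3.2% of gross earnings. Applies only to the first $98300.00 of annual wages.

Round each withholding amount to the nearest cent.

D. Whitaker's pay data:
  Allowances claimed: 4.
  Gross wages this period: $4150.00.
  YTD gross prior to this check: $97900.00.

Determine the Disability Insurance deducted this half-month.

$12.80

Disability Insurance: cap $98300.00 − YTD $97900.00 = $400.00 subject; 3.2% × $400.00 = $12.80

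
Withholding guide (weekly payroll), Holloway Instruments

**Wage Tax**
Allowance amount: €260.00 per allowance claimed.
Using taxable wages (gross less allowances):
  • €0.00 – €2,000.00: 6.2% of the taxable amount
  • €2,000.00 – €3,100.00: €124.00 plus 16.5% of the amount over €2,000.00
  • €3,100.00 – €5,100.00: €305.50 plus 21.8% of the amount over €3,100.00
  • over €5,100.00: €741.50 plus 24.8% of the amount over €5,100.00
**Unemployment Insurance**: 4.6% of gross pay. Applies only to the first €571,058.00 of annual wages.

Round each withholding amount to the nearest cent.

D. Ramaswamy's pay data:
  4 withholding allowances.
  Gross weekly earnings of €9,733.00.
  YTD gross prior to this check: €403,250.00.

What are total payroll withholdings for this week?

€2,080.28

Wage Tax: taxable = €9,733.00 − 4×€260.00 = €8,693.00
  €741.50 + 24.8% × (€8,693.00 − €5,100.00) = €741.50 + 24.8% × €3,593.00 = €1,632.56
Unemployment Insurance: 4.6% × €9,733.00 = €447.72
Total: €1,632.56 + €447.72 = €2,080.28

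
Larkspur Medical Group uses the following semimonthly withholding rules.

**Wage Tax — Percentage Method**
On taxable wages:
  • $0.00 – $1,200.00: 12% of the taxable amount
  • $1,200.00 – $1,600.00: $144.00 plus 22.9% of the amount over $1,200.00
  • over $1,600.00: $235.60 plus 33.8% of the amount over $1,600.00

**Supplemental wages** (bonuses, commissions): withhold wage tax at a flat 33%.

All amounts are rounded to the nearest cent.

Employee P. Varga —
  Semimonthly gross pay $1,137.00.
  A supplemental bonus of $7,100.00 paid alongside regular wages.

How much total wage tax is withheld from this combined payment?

$2,479.44

Wage Tax: taxable = $1,137.00
  12% × $1,137.00 = $136.44
Supplemental (33% flat on bonus): 33% × $7,100.00 = $2,343.00
Total wage tax: $136.44 + $2,343.00 = $2,479.44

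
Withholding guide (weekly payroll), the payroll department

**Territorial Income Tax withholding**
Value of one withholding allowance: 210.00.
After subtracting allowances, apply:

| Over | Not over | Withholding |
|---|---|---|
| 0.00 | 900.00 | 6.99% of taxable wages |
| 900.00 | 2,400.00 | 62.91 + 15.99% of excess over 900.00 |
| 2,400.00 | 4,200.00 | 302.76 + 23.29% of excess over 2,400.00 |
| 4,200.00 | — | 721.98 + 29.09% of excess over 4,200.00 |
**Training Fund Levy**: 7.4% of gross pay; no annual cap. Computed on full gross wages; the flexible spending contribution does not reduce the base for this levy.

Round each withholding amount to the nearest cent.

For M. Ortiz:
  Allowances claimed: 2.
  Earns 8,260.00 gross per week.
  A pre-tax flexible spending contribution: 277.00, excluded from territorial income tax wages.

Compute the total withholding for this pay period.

2,311.52

Territorial Income Tax: taxable = 8,260.00 − 277.00 − 2×210.00 = 7,563.00
  721.98 + 29.09% × (7,563.00 − 4,200.00) = 721.98 + 29.09% × 3,363.00 = 1,700.28
Training Fund Levy: 7.4% × 8,260.00 = 611.24
Total: 1,700.28 + 611.24 = 2,311.52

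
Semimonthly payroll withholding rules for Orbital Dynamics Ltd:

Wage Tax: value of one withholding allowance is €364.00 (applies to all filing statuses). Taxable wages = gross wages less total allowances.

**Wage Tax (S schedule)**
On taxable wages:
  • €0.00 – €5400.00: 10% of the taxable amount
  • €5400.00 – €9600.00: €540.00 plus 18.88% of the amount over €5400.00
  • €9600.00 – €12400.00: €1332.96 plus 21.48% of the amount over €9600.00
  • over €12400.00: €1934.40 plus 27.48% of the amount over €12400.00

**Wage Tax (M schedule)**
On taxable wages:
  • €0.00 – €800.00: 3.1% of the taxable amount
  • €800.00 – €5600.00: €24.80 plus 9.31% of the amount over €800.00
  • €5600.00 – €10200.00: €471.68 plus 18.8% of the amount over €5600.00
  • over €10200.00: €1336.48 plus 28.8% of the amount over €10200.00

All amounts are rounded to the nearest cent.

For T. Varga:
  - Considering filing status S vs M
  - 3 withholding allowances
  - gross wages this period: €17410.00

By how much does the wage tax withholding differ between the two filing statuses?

€87.39

Wage Tax (S): taxable = €17410.00 − 3×€364.00 = €16318.00
  €1934.40 + 27.48% × (€16318.00 − €12400.00) = €1934.40 + 27.48% × €3918.00 = €3011.07
Wage Tax (M): taxable = €17410.00 − 3×€364.00 = €16318.00
  €1336.48 + 28.8% × (€16318.00 − €10200.00) = €1336.48 + 28.8% × €6118.00 = €3098.46
Difference: |€3011.07 − €3098.46| = €87.39 (higher under M)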